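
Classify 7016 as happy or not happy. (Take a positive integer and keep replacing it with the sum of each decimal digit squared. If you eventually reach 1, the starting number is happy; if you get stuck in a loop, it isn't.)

7016 → 7² + 0² + 1² + 6² = 86
86 → 8² + 6² = 100
100 → 1² + 0² + 0² = 1  — reached 1.

happy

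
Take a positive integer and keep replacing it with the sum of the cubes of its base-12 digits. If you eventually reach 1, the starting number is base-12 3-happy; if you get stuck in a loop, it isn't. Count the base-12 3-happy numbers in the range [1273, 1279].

1273: 1273 → 1513 → 1217 → 762 → 368 → 736 → 190 → 1028 → 856 → 1520 → 1728 → 1  (reaches 1)
1274: 1274 → 1520 → 1728 → 1  (reaches 1)
1275: 1275 → 1539 → 1539  (repeats 1539)
1276: 1276 → 1576 → 2395 → 751 → 476 → 566 → 1366 → 1854 → 1217 → 762 → 368 → 736 → 190 → 1028 → 856 → 1520 → 1728 → 1  (reaches 1)
1277: 1277 → 1637 → 1520 → 1728 → 1  (reaches 1)
1278: 1278 → 1728 → 1  (reaches 1)
1279: 1279 → 1855 → 1344 → 793 → 342 → 288 → 8 → 512 → 755 → 1464 → 1008 → 343 → 415 → 1351 → 1136 → 1855  (repeats 1855)
base-12 3-happy: 1273, 1274, 1276, 1277, 1278

5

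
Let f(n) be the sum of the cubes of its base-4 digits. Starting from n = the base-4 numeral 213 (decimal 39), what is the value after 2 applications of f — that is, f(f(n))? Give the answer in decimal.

9

39 = (2,1,3)_4 → 2³ + 1³ + 3³ = 8 + 1 + 27 = 36
36 = (2,1,0)_4 → 2³ + 1³ + 0³ = 8 + 1 + 0 = 9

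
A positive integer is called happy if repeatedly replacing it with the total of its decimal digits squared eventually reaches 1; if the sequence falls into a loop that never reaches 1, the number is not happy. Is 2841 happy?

not happy

2841 → 85
85 → 89
89 → 145
145 → 42
42 → 20
20 → 4
4 → 16
16 → 37
37 → 58
58 → 89  — 89 already seen; the sequence cycles without reaching 1.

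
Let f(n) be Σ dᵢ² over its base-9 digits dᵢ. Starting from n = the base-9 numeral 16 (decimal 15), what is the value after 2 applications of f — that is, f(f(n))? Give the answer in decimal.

15 = (1,6)_9 → 1² + 6² = 37
37 = (4,1)_9 → 4² + 1² = 17

17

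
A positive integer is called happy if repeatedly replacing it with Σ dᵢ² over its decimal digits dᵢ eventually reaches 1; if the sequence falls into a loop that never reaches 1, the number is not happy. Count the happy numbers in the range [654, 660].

654: 654 → 77 → 98 → 145 → 42 → 20 → 4 → 16 → 37 → 58 → 89 → 145  — not happy
655: 655 → 86 → 100 → 1  — happy
656: 656 → 97 → 130 → 10 → 1  — happy
657: 657 → 110 → 2 → 4 → 16 → 37 → 58 → 89 → 145 → 42 → 20 → 4  — not happy
658: 658 → 125 → 30 → 9 → 81 → 65 → 61 → 37 → 58 → 89 → 145 → 42 → 20 → 4 → 16 → 37  — not happy
659: 659 → 142 → 21 → 5 → 25 → 29 → 85 → 89 → 145 → 42 → 20 → 4 → 16 → 37 → 58 → 89  — not happy
660: 660 → 72 → 53 → 34 → 25 → 29 → 85 → 89 → 145 → 42 → 20 → 4 → 16 → 37 → 58 → 89  — not happy
happy: 655, 656

2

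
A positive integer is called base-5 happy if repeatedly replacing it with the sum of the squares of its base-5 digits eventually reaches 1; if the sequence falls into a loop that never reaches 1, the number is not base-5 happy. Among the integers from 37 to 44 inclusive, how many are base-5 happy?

37: 37 → 9 → 17 → 13 → 13  — not base-5 happy
38: 38 → 14 → 20 → 16 → 10 → 4 → 16  — not base-5 happy
39: 39 → 21 → 17 → 13 → 13  — not base-5 happy
40: 40 → 10 → 4 → 16 → 10  — not base-5 happy
41: 41 → 11 → 5 → 1  — base-5 happy
42: 42 → 14 → 20 → 16 → 10 → 4 → 16  — not base-5 happy
43: 43 → 19 → 25 → 1  — base-5 happy
44: 44 → 26 → 2 → 4 → 16 → 10 → 4  — not base-5 happy
base-5 happy: 41, 43

2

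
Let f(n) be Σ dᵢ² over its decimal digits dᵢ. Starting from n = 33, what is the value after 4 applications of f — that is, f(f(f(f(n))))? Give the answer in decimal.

33 → 18
18 → 65
65 → 61
61 → 37

37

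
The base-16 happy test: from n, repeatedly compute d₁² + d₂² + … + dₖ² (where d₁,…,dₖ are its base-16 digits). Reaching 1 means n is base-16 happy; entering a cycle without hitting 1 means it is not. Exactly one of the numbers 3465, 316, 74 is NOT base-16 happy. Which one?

3465: 3465 → 314 → 110 → 232 → 260 → 17 → 2 → 4 → 16 → 1  — reaches 1 (base-16 happy)
316: 316 → 154 → 181 → 146 → 85 → 50 → 13 → 169 → 181  — repeats 181 (not base-16 happy)
74: 74 → 116 → 65 → 17 → 2 → 4 → 16 → 1  — reaches 1 (base-16 happy)

316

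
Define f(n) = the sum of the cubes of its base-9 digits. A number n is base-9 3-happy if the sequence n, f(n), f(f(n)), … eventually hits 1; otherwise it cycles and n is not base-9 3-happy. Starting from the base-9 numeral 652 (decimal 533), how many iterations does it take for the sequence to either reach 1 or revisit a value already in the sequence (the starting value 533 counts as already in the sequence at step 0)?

533 = (6,5,2)_9 → 349
349 = (4,2,7)_9 → 415
415 = (5,1,1)_9 → 127
127 = (1,5,1)_9 → 127  — 127 repeats.
That took 4 steps.

4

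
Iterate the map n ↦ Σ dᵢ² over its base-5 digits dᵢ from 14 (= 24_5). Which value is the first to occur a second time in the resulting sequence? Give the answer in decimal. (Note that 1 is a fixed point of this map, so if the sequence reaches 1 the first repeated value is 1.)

16

14 = (2,4)_5 → 2² + 4² = 20
20 = (4,0)_5 → 4² + 0² = 16
16 = (3,1)_5 → 3² + 1² = 10
10 = (2,0)_5 → 2² + 0² = 4
4 = (4)_5 → 4² = 16  — 16 already appeared earlier.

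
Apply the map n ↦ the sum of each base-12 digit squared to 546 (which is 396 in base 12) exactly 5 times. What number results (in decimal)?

5

546 = (3,9,6)_12 → 3² + 9² + 6² = 9 + 81 + 36 = 126
126 = (10,6)_12 → 10² + 6² = 100 + 36 = 136
136 = (11,4)_12 → 11² + 4² = 121 + 16 = 137
137 = (11,5)_12 → 11² + 5² = 121 + 25 = 146
146 = (1,0,2)_12 → 1² + 0² + 2² = 1 + 0 + 4 = 5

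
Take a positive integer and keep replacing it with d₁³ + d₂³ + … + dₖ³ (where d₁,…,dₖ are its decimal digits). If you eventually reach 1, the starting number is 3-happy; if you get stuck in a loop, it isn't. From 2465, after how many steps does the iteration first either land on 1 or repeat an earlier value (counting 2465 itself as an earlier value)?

2465 → 413
413 → 92
92 → 737
737 → 713
713 → 371
371 → 371  — 371 repeats.
That took 6 steps.

6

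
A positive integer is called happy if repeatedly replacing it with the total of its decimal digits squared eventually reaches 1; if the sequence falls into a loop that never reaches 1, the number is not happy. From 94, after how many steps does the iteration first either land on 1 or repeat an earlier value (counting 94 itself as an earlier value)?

4

94 → 9² + 4² = 81 + 16 = 97
97 → 9² + 7² = 81 + 49 = 130
130 → 1² + 3² + 0² = 1 + 9 + 0 = 10
10 → 1² + 0² = 1 + 0 = 1  — reached 1.
That took 4 steps.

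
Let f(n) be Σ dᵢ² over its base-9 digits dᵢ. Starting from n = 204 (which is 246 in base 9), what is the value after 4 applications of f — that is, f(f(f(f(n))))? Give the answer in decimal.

204 = (2,4,6)_9 → 2² + 4² + 6² = 4 + 16 + 36 = 56
56 = (6,2)_9 → 6² + 2² = 36 + 4 = 40
40 = (4,4)_9 → 4² + 4² = 16 + 16 = 32
32 = (3,5)_9 → 3² + 5² = 9 + 25 = 34

34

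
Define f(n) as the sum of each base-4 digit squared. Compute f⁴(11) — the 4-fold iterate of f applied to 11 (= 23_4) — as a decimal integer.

4

11 = (2,3)_4 → 13
13 = (3,1)_4 → 10
10 = (2,2)_4 → 8
8 = (2,0)_4 → 4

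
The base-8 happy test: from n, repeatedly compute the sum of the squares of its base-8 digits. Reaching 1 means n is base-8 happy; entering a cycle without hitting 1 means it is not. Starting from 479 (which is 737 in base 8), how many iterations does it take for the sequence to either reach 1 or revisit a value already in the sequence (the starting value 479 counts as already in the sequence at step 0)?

6

479 = (7,3,7)_8 → 7² + 3² + 7² = 107
107 = (1,5,3)_8 → 1² + 5² + 3² = 35
35 = (4,3)_8 → 4² + 3² = 25
25 = (3,1)_8 → 3² + 1² = 10
10 = (1,2)_8 → 1² + 2² = 5
5 = (5)_8 → 5² = 25  — 25 repeats.
That took 6 steps.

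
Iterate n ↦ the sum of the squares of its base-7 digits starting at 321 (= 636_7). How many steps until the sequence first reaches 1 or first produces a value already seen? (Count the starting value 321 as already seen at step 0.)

7

321 = (6,3,6)_7 → 81
81 = (1,4,4)_7 → 33
33 = (4,5)_7 → 41
41 = (5,6)_7 → 61
61 = (1,1,5)_7 → 27
27 = (3,6)_7 → 45
45 = (6,3)_7 → 45  — 45 repeats.
That took 7 steps.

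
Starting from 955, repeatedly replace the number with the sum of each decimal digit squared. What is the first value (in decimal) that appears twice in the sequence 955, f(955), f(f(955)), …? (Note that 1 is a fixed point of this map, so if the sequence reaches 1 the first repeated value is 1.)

955 → 9² + 5² + 5² = 81 + 25 + 25 = 131
131 → 1² + 3² + 1² = 1 + 9 + 1 = 11
11 → 1² + 1² = 1 + 1 = 2
2 → 2² = 4
4 → 4² = 16
16 → 1² + 6² = 1 + 36 = 37
37 → 3² + 7² = 9 + 49 = 58
58 → 5² + 8² = 25 + 64 = 89
89 → 8² + 9² = 64 + 81 = 145
145 → 1² + 4² + 5² = 1 + 16 + 25 = 42
42 → 4² + 2² = 16 + 4 = 20
20 → 2² + 0² = 4 + 0 = 4  — 4 already appeared earlier.

4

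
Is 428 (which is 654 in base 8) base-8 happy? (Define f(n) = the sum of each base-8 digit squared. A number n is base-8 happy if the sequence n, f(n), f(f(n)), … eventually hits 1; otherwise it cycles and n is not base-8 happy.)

428 = (6,5,4)_8 → 6² + 5² + 4² = 36 + 25 + 16 = 77
77 = (1,1,5)_8 → 1² + 1² + 5² = 1 + 1 + 25 = 27
27 = (3,3)_8 → 3² + 3² = 9 + 9 = 18
18 = (2,2)_8 → 2² + 2² = 4 + 4 = 8
8 = (1,0)_8 → 1² + 0² = 1 + 0 = 1  — reached 1.

base-8 happy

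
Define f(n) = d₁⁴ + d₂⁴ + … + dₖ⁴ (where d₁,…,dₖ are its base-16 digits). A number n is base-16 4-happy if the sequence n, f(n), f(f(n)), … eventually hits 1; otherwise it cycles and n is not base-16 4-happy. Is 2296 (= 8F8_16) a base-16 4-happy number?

not base-16 4-happy

2296 = (8,15,8)_16 → 58817
58817 = (14,5,12,1)_16 → 59778
59778 = (14,9,8,2)_16 → 49089
49089 = (11,15,12,1)_16 → 86003
86003 = (1,4,15,15,3)_16 → 101588
101588 = (1,8,12,13,4)_16 → 53650
53650 = (13,1,9,2)_16 → 35139
35139 = (8,9,4,3)_16 → 10994
10994 = (2,10,15,2)_16 → 60657
60657 = (14,12,15,1)_16 → 109778
109778 = (1,10,12,13,2)_16 → 59314
59314 = (14,7,11,2)_16 → 55474
55474 = (13,8,11,2)_16 → 47314
47314 = (11,8,13,2)_16 → 47314  — 47314 already seen; the sequence cycles without reaching 1.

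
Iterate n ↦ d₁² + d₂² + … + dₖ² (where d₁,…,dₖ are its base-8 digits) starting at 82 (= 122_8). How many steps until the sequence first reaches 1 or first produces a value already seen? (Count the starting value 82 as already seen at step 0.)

82 = (1,2,2)_8 → 1² + 2² + 2² = 1 + 4 + 4 = 9
9 = (1,1)_8 → 1² + 1² = 1 + 1 = 2
2 = (2)_8 → 2² = 4
4 = (4)_8 → 4² = 16
16 = (2,0)_8 → 2² + 0² = 4 + 0 = 4  — 4 repeats.
That took 5 steps.

5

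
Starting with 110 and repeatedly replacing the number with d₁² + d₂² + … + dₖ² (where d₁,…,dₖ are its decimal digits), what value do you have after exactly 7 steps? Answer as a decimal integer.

110 → 2
2 → 4
4 → 16
16 → 37
37 → 58
58 → 89
89 → 145

145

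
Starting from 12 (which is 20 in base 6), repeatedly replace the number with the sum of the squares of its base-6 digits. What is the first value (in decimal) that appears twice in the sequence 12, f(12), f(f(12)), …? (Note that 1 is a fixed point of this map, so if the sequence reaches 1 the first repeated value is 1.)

12 = (2,0)_6 → 4
4 = (4)_6 → 16
16 = (2,4)_6 → 20
20 = (3,2)_6 → 13
13 = (2,1)_6 → 5
5 = (5)_6 → 25
25 = (4,1)_6 → 17
17 = (2,5)_6 → 29
29 = (4,5)_6 → 41
41 = (1,0,5)_6 → 26
26 = (4,2)_6 → 20  — 20 already appeared earlier.

20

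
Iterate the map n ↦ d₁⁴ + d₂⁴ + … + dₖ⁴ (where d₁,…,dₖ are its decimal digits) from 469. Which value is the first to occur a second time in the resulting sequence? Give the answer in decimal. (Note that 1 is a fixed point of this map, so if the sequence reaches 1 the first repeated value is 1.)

4179

469 → 8113
8113 → 4179
4179 → 9219
9219 → 13139
13139 → 6725
6725 → 4338
4338 → 4514
4514 → 1138
1138 → 4179  — 4179 already appeared earlier.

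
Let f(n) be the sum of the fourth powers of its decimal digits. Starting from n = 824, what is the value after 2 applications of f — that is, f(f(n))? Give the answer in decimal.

5729

824 → 8⁴ + 2⁴ + 4⁴ = 4368
4368 → 4⁴ + 3⁴ + 6⁴ + 8⁴ = 5729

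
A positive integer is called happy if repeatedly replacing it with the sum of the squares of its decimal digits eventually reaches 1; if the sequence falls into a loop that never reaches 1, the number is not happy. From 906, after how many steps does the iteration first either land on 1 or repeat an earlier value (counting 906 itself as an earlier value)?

906 → 9² + 0² + 6² = 81 + 0 + 36 = 117
117 → 1² + 1² + 7² = 1 + 1 + 49 = 51
51 → 5² + 1² = 25 + 1 = 26
26 → 2² + 6² = 4 + 36 = 40
40 → 4² + 0² = 16 + 0 = 16
16 → 1² + 6² = 1 + 36 = 37
37 → 3² + 7² = 9 + 49 = 58
58 → 5² + 8² = 25 + 64 = 89
89 → 8² + 9² = 64 + 81 = 145
145 → 1² + 4² + 5² = 1 + 16 + 25 = 42
42 → 4² + 2² = 16 + 4 = 20
20 → 2² + 0² = 4 + 0 = 4
4 → 4² = 16  — 16 repeats.
That took 13 steps.

13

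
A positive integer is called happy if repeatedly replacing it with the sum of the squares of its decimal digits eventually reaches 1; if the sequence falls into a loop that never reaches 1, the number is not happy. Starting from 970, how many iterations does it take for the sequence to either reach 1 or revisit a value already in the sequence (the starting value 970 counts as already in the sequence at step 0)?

3

970 → 9² + 7² + 0² = 81 + 49 + 0 = 130
130 → 1² + 3² + 0² = 1 + 9 + 0 = 10
10 → 1² + 0² = 1 + 0 = 1  — reached 1.
That took 3 steps.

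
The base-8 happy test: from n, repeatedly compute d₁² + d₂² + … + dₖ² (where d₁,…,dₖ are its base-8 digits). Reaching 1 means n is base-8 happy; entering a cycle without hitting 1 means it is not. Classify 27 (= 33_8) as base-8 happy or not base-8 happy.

base-8 happy

27 = (3,3)_8 → 18
18 = (2,2)_8 → 8
8 = (1,0)_8 → 1  — reached 1.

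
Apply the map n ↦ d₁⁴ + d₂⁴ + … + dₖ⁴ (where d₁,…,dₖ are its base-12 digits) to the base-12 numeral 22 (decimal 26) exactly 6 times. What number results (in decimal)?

17042

26 = (2,2)_12 → 2⁴ + 2⁴ = 16 + 16 = 32
32 = (2,8)_12 → 2⁴ + 8⁴ = 16 + 4096 = 4112
4112 = (2,4,6,8)_12 → 2⁴ + 4⁴ + 6⁴ + 8⁴ = 16 + 256 + 1296 + 4096 = 5664
5664 = (3,3,4,0)_12 → 3⁴ + 3⁴ + 4⁴ + 0⁴ = 81 + 81 + 256 + 0 = 418
418 = (2,10,10)_12 → 2⁴ + 10⁴ + 10⁴ = 16 + 10000 + 10000 = 20016
20016 = (11,7,0,0)_12 → 11⁴ + 7⁴ + 0⁴ + 0⁴ = 14641 + 2401 + 0 + 0 = 17042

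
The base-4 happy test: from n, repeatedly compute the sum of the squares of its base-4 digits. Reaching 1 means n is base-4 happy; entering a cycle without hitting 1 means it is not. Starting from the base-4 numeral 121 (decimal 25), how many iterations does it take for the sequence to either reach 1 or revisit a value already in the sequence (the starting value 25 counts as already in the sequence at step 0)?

5

25 = (1,2,1)_4 → 1² + 2² + 1² = 6
6 = (1,2)_4 → 1² + 2² = 5
5 = (1,1)_4 → 1² + 1² = 2
2 = (2)_4 → 2² = 4
4 = (1,0)_4 → 1² + 0² = 1  — reached 1.
That took 5 steps.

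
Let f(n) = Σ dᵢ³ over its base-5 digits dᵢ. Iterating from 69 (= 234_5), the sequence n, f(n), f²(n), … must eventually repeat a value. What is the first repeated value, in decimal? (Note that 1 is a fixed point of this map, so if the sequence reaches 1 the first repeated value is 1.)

9

69 = (2,3,4)_5 → 2³ + 3³ + 4³ = 8 + 27 + 64 = 99
99 = (3,4,4)_5 → 3³ + 4³ + 4³ = 27 + 64 + 64 = 155
155 = (1,1,1,0)_5 → 1³ + 1³ + 1³ + 0³ = 1 + 1 + 1 + 0 = 3
3 = (3)_5 → 3³ = 27
27 = (1,0,2)_5 → 1³ + 0³ + 2³ = 1 + 0 + 8 = 9
9 = (1,4)_5 → 1³ + 4³ = 1 + 64 = 65
65 = (2,3,0)_5 → 2³ + 3³ + 0³ = 8 + 27 + 0 = 35
35 = (1,2,0)_5 → 1³ + 2³ + 0³ = 1 + 8 + 0 = 9  — 9 already appeared earlier.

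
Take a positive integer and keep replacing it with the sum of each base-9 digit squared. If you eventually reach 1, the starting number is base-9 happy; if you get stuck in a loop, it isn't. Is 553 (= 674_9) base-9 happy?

553 = (6,7,4)_9 → 6² + 7² + 4² = 36 + 49 + 16 = 101
101 = (1,2,2)_9 → 1² + 2² + 2² = 1 + 4 + 4 = 9
9 = (1,0)_9 → 1² + 0² = 1 + 0 = 1  — reached 1.

base-9 happy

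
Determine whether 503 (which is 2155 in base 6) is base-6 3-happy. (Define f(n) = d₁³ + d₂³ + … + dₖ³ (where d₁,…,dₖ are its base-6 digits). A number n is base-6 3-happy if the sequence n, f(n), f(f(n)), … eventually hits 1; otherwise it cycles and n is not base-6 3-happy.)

base-6 3-happy

503 = (2,1,5,5)_6 → 2³ + 1³ + 5³ + 5³ = 259
259 = (1,1,1,1)_6 → 1³ + 1³ + 1³ + 1³ = 4
4 = (4)_6 → 4³ = 64
64 = (1,4,4)_6 → 1³ + 4³ + 4³ = 129
129 = (3,3,3)_6 → 3³ + 3³ + 3³ = 81
81 = (2,1,3)_6 → 2³ + 1³ + 3³ = 36
36 = (1,0,0)_6 → 1³ + 0³ + 0³ = 1  — reached 1.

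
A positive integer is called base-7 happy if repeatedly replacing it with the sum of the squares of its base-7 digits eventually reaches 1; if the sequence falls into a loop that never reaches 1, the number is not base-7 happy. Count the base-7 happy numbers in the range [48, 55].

48: 48 → 72 → 14 → 4 → 16 → 8 → 2 → 4  (repeats 4)
49: 49 → 1  (reaches 1)
50: 50 → 2 → 4 → 16 → 8 → 2  (repeats 2)
51: 51 → 5 → 25 → 25  (repeats 25)
52: 52 → 10 → 10  (repeats 10)
53: 53 → 17 → 13 → 37 → 29 → 17  (repeats 17)
54: 54 → 26 → 34 → 52 → 10 → 10  (repeats 10)
55: 55 → 37 → 29 → 17 → 13 → 37  (repeats 37)
base-7 happy: 49

1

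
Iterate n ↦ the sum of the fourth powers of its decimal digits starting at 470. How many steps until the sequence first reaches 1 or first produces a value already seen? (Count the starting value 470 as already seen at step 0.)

9

470 → 4⁴ + 7⁴ + 0⁴ = 2657
2657 → 2⁴ + 6⁴ + 5⁴ + 7⁴ = 4338
4338 → 4⁴ + 3⁴ + 3⁴ + 8⁴ = 4514
4514 → 4⁴ + 5⁴ + 1⁴ + 4⁴ = 1138
1138 → 1⁴ + 1⁴ + 3⁴ + 8⁴ = 4179
4179 → 4⁴ + 1⁴ + 7⁴ + 9⁴ = 9219
9219 → 9⁴ + 2⁴ + 1⁴ + 9⁴ = 13139
13139 → 1⁴ + 3⁴ + 1⁴ + 3⁴ + 9⁴ = 6725
6725 → 6⁴ + 7⁴ + 2⁴ + 5⁴ = 4338  — 4338 repeats.
That took 9 steps.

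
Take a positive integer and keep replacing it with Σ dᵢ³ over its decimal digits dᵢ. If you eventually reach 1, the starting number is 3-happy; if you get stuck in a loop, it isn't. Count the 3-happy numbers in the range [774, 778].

774: 774 → 750 → 468 → 792 → 1080 → 513 → 153 → 153  (repeats 153)
775: 775 → 811 → 514 → 190 → 730 → 370 → 370  (repeats 370)
776: 776 → 902 → 737 → 713 → 371 → 371  (repeats 371)
777: 777 → 1029 → 738 → 882 → 1032 → 36 → 243 → 99 → 1458 → 702 → 351 → 153 → 153  (repeats 153)
778: 778 → 1198 → 1243 → 100 → 1  (reaches 1)
3-happy: 778

1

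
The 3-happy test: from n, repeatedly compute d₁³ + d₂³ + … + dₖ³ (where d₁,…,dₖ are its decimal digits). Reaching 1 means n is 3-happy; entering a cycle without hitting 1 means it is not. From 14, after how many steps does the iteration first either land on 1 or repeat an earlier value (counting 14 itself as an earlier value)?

14 → 1³ + 4³ = 65
65 → 6³ + 5³ = 341
341 → 3³ + 4³ + 1³ = 92
92 → 9³ + 2³ = 737
737 → 7³ + 3³ + 7³ = 713
713 → 7³ + 1³ + 3³ = 371
371 → 3³ + 7³ + 1³ = 371  — 371 repeats.
That took 7 steps.

7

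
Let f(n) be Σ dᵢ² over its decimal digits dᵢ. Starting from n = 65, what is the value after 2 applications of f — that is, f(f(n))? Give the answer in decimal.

65 → 6² + 5² = 61
61 → 6² + 1² = 37

37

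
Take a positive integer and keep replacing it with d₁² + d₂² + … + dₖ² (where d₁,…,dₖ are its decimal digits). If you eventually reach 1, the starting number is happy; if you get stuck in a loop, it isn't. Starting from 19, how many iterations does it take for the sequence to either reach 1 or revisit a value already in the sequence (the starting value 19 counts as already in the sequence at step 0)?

4

19 → 1² + 9² = 82
82 → 8² + 2² = 68
68 → 6² + 8² = 100
100 → 1² + 0² + 0² = 1  — reached 1.
That took 4 steps.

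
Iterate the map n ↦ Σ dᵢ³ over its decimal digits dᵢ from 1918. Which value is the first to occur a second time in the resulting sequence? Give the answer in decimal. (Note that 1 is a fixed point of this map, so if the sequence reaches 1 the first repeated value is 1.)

1

1918 → 1243
1243 → 100
100 → 1  — reached the fixed point 1.
1 → 1, so 1 is the first repeated value.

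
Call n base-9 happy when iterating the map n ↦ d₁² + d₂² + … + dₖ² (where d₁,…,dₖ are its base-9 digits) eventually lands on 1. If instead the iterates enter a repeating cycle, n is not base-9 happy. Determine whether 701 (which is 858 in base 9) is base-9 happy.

not base-9 happy

701 = (8,5,8)_9 → 8² + 5² + 8² = 64 + 25 + 64 = 153
153 = (1,8,0)_9 → 1² + 8² + 0² = 1 + 64 + 0 = 65
65 = (7,2)_9 → 7² + 2² = 49 + 4 = 53
53 = (5,8)_9 → 5² + 8² = 25 + 64 = 89
89 = (1,0,8)_9 → 1² + 0² + 8² = 1 + 0 + 64 = 65  — 65 already seen; the sequence cycles without reaching 1.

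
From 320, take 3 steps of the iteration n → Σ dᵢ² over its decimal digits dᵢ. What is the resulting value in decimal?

320 → 3² + 2² + 0² = 9 + 4 + 0 = 13
13 → 1² + 3² = 1 + 9 = 10
10 → 1² + 0² = 1 + 0 = 1

1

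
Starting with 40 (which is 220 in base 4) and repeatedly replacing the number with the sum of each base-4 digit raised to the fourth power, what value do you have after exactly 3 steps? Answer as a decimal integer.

40 = (2,2,0)_4 → 2⁴ + 2⁴ + 0⁴ = 32
32 = (2,0,0)_4 → 2⁴ + 0⁴ + 0⁴ = 16
16 = (1,0,0)_4 → 1⁴ + 0⁴ + 0⁴ = 1

1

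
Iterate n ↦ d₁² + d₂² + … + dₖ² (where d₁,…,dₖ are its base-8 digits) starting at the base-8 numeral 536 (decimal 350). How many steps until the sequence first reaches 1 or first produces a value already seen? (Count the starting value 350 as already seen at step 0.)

350 = (5,3,6)_8 → 5² + 3² + 6² = 25 + 9 + 36 = 70
70 = (1,0,6)_8 → 1² + 0² + 6² = 1 + 0 + 36 = 37
37 = (4,5)_8 → 4² + 5² = 16 + 25 = 41
41 = (5,1)_8 → 5² + 1² = 25 + 1 = 26
26 = (3,2)_8 → 3² + 2² = 9 + 4 = 13
13 = (1,5)_8 → 1² + 5² = 1 + 25 = 26  — 26 repeats.
That took 6 steps.

6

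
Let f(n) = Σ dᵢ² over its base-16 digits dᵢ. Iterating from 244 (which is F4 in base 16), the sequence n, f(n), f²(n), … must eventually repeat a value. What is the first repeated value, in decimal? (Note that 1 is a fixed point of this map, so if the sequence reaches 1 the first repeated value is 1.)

169

244 = (15,4)_16 → 15² + 4² = 225 + 16 = 241
241 = (15,1)_16 → 15² + 1² = 225 + 1 = 226
226 = (14,2)_16 → 14² + 2² = 196 + 4 = 200
200 = (12,8)_16 → 12² + 8² = 144 + 64 = 208
208 = (13,0)_16 → 13² + 0² = 169 + 0 = 169
169 = (10,9)_16 → 10² + 9² = 100 + 81 = 181
181 = (11,5)_16 → 11² + 5² = 121 + 25 = 146
146 = (9,2)_16 → 9² + 2² = 81 + 4 = 85
85 = (5,5)_16 → 5² + 5² = 25 + 25 = 50
50 = (3,2)_16 → 3² + 2² = 9 + 4 = 13
13 = (13)_16 → 13² = 169  — 169 already appeared earlier.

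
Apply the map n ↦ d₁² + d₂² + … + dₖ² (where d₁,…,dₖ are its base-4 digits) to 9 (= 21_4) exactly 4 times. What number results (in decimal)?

9 = (2,1)_4 → 2² + 1² = 4 + 1 = 5
5 = (1,1)_4 → 1² + 1² = 1 + 1 = 2
2 = (2)_4 → 2² = 4
4 = (1,0)_4 → 1² + 0² = 1 + 0 = 1

1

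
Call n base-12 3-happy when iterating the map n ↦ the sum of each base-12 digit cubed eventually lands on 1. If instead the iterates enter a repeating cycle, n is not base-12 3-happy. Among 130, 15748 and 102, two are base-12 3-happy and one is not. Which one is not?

15748

130: 130 → 2000 → 1514 → 1224 → 728 → 637 → 190 → 1028 → 856 → 1520 → 1728 → 1  — reaches 1 (base-12 3-happy)
15748: 15748 → 858 → 1672 → 1738 → 1001 → 1672  — repeats 1672 (not base-12 3-happy)
102: 102 → 728 → 637 → 190 → 1028 → 856 → 1520 → 1728 → 1  — reaches 1 (base-12 3-happy)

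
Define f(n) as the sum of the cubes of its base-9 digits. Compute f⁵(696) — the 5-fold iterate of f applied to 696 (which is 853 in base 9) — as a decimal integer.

638

696 = (8,5,3)_9 → 8³ + 5³ + 3³ = 512 + 125 + 27 = 664
664 = (8,1,7)_9 → 8³ + 1³ + 7³ = 512 + 1 + 343 = 856
856 = (1,1,5,1)_9 → 1³ + 1³ + 5³ + 1³ = 1 + 1 + 125 + 1 = 128
128 = (1,5,2)_9 → 1³ + 5³ + 2³ = 1 + 125 + 8 = 134
134 = (1,5,8)_9 → 1³ + 5³ + 8³ = 1 + 125 + 512 = 638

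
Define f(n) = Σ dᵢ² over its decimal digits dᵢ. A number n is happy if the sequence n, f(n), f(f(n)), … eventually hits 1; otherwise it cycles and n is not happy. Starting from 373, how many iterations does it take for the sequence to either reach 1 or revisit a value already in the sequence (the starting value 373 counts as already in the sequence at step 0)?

373 → 3² + 7² + 3² = 67
67 → 6² + 7² = 85
85 → 8² + 5² = 89
89 → 8² + 9² = 145
145 → 1² + 4² + 5² = 42
42 → 4² + 2² = 20
20 → 2² + 0² = 4
4 → 4² = 16
16 → 1² + 6² = 37
37 → 3² + 7² = 58
58 → 5² + 8² = 89  — 89 repeats.
That took 11 steps.

11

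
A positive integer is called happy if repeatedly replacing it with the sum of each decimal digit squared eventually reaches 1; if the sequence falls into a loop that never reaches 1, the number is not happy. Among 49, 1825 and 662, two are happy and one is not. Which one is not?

49: 49 → 97 → 130 → 10 → 1  — reaches 1 (happy)
1825: 1825 → 94 → 97 → 130 → 10 → 1  — reaches 1 (happy)
662: 662 → 76 → 85 → 89 → 145 → 42 → 20 → 4 → 16 → 37 → 58 → 89  — repeats 89 (not happy)

662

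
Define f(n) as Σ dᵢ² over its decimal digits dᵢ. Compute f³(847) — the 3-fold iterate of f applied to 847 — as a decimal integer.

847 → 8² + 4² + 7² = 129
129 → 1² + 2² + 9² = 86
86 → 8² + 6² = 100

100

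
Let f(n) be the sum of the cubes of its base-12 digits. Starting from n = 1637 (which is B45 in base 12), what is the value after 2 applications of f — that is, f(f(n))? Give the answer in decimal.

1637 = (11,4,5)_12 → 11³ + 4³ + 5³ = 1520
1520 = (10,6,8)_12 → 10³ + 6³ + 8³ = 1728

1728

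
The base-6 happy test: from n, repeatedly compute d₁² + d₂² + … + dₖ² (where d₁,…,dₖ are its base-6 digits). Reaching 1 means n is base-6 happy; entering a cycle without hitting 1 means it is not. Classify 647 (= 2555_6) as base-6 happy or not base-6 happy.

base-6 happy

647 = (2,5,5,5)_6 → 2² + 5² + 5² + 5² = 79
79 = (2,1,1)_6 → 2² + 1² + 1² = 6
6 = (1,0)_6 → 1² + 0² = 1  — reached 1.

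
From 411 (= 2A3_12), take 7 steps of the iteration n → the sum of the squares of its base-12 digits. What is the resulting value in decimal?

411 = (2,10,3)_12 → 2² + 10² + 3² = 113
113 = (9,5)_12 → 9² + 5² = 106
106 = (8,10)_12 → 8² + 10² = 164
164 = (1,1,8)_12 → 1² + 1² + 8² = 66
66 = (5,6)_12 → 5² + 6² = 61
61 = (5,1)_12 → 5² + 1² = 26
26 = (2,2)_12 → 2² + 2² = 8

8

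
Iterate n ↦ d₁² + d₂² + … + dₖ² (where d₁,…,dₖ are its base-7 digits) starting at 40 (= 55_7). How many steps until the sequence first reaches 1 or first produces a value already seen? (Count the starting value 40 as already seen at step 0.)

40 = (5,5)_7 → 5² + 5² = 50
50 = (1,0,1)_7 → 1² + 0² + 1² = 2
2 = (2)_7 → 2² = 4
4 = (4)_7 → 4² = 16
16 = (2,2)_7 → 2² + 2² = 8
8 = (1,1)_7 → 1² + 1² = 2  — 2 repeats.
That took 6 steps.

6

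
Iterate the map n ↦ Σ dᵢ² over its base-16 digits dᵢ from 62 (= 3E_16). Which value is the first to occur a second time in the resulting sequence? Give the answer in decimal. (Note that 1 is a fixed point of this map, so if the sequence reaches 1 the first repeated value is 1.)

146

62 = (3,14)_16 → 3² + 14² = 9 + 196 = 205
205 = (12,13)_16 → 12² + 13² = 144 + 169 = 313
313 = (1,3,9)_16 → 1² + 3² + 9² = 1 + 9 + 81 = 91
91 = (5,11)_16 → 5² + 11² = 25 + 121 = 146
146 = (9,2)_16 → 9² + 2² = 81 + 4 = 85
85 = (5,5)_16 → 5² + 5² = 25 + 25 = 50
50 = (3,2)_16 → 3² + 2² = 9 + 4 = 13
13 = (13)_16 → 13² = 169
169 = (10,9)_16 → 10² + 9² = 100 + 81 = 181
181 = (11,5)_16 → 11² + 5² = 121 + 25 = 146  — 146 already appeared earlier.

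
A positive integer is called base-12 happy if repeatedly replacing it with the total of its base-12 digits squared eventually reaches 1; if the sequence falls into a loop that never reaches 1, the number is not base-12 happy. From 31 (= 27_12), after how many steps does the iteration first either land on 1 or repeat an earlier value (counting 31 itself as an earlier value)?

12

31 = (2,7)_12 → 2² + 7² = 4 + 49 = 53
53 = (4,5)_12 → 4² + 5² = 16 + 25 = 41
41 = (3,5)_12 → 3² + 5² = 9 + 25 = 34
34 = (2,10)_12 → 2² + 10² = 4 + 100 = 104
104 = (8,8)_12 → 8² + 8² = 64 + 64 = 128
128 = (10,8)_12 → 10² + 8² = 100 + 64 = 164
164 = (1,1,8)_12 → 1² + 1² + 8² = 1 + 1 + 64 = 66
66 = (5,6)_12 → 5² + 6² = 25 + 36 = 61
61 = (5,1)_12 → 5² + 1² = 25 + 1 = 26
26 = (2,2)_12 → 2² + 2² = 4 + 4 = 8
8 = (8)_12 → 8² = 64
64 = (5,4)_12 → 5² + 4² = 25 + 16 = 41  — 41 repeats.
That took 12 steps.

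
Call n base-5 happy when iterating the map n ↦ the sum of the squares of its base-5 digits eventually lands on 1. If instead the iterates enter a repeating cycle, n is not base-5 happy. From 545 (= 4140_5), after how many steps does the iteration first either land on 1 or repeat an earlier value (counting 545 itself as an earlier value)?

545 = (4,1,4,0)_5 → 4² + 1² + 4² + 0² = 16 + 1 + 16 + 0 = 33
33 = (1,1,3)_5 → 1² + 1² + 3² = 1 + 1 + 9 = 11
11 = (2,1)_5 → 2² + 1² = 4 + 1 = 5
5 = (1,0)_5 → 1² + 0² = 1 + 0 = 1  — reached 1.
That took 4 steps.

4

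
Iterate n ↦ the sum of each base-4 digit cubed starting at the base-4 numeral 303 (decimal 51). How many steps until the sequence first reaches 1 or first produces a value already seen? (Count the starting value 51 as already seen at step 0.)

51 = (3,0,3)_4 → 3³ + 0³ + 3³ = 54
54 = (3,1,2)_4 → 3³ + 1³ + 2³ = 36
36 = (2,1,0)_4 → 2³ + 1³ + 0³ = 9
9 = (2,1)_4 → 2³ + 1³ = 9  — 9 repeats.
That took 4 steps.

4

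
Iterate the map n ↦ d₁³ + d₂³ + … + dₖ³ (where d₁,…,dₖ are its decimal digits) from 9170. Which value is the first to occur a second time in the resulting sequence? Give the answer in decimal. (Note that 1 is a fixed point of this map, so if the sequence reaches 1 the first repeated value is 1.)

371

9170 → 9³ + 1³ + 7³ + 0³ = 1073
1073 → 1³ + 0³ + 7³ + 3³ = 371
371 → 3³ + 7³ + 1³ = 371  — 371 already appeared earlier.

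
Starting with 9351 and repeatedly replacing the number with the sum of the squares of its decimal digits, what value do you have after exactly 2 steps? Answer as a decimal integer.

9351 → 9² + 3² + 5² + 1² = 81 + 9 + 25 + 1 = 116
116 → 1² + 1² + 6² = 1 + 1 + 36 = 38

38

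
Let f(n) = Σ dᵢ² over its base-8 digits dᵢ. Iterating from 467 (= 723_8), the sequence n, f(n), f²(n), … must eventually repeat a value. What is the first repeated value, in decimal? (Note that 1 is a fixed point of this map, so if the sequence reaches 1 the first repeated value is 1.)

467 = (7,2,3)_8 → 7² + 2² + 3² = 49 + 4 + 9 = 62
62 = (7,6)_8 → 7² + 6² = 49 + 36 = 85
85 = (1,2,5)_8 → 1² + 2² + 5² = 1 + 4 + 25 = 30
30 = (3,6)_8 → 3² + 6² = 9 + 36 = 45
45 = (5,5)_8 → 5² + 5² = 25 + 25 = 50
50 = (6,2)_8 → 6² + 2² = 36 + 4 = 40
40 = (5,0)_8 → 5² + 0² = 25 + 0 = 25
25 = (3,1)_8 → 3² + 1² = 9 + 1 = 10
10 = (1,2)_8 → 1² + 2² = 1 + 4 = 5
5 = (5)_8 → 5² = 25  — 25 already appeared earlier.

25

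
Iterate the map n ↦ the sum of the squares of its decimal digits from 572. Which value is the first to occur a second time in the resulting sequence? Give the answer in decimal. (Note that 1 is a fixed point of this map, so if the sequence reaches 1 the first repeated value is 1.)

572 → 5² + 7² + 2² = 25 + 49 + 4 = 78
78 → 7² + 8² = 49 + 64 = 113
113 → 1² + 1² + 3² = 1 + 1 + 9 = 11
11 → 1² + 1² = 1 + 1 = 2
2 → 2² = 4
4 → 4² = 16
16 → 1² + 6² = 1 + 36 = 37
37 → 3² + 7² = 9 + 49 = 58
58 → 5² + 8² = 25 + 64 = 89
89 → 8² + 9² = 64 + 81 = 145
145 → 1² + 4² + 5² = 1 + 16 + 25 = 42
42 → 4² + 2² = 16 + 4 = 20
20 → 2² + 0² = 4 + 0 = 4  — 4 already appeared earlier.

4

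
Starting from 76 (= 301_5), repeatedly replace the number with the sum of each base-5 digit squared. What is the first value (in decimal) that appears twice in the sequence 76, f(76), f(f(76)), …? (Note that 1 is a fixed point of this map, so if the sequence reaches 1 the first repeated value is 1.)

10

76 = (3,0,1)_5 → 3² + 0² + 1² = 10
10 = (2,0)_5 → 2² + 0² = 4
4 = (4)_5 → 4² = 16
16 = (3,1)_5 → 3² + 1² = 10  — 10 already appeared earlier.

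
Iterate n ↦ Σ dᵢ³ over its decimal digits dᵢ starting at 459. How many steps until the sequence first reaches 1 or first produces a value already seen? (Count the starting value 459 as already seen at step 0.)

6

459 → 4³ + 5³ + 9³ = 64 + 125 + 729 = 918
918 → 9³ + 1³ + 8³ = 729 + 1 + 512 = 1242
1242 → 1³ + 2³ + 4³ + 2³ = 1 + 8 + 64 + 8 = 81
81 → 8³ + 1³ = 512 + 1 = 513
513 → 5³ + 1³ + 3³ = 125 + 1 + 27 = 153
153 → 1³ + 5³ + 3³ = 1 + 125 + 27 = 153  — 153 repeats.
That took 6 steps.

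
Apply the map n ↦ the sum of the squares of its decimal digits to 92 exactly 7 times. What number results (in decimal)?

16

92 → 9² + 2² = 81 + 4 = 85
85 → 8² + 5² = 64 + 25 = 89
89 → 8² + 9² = 64 + 81 = 145
145 → 1² + 4² + 5² = 1 + 16 + 25 = 42
42 → 4² + 2² = 16 + 4 = 20
20 → 2² + 0² = 4 + 0 = 4
4 → 4² = 16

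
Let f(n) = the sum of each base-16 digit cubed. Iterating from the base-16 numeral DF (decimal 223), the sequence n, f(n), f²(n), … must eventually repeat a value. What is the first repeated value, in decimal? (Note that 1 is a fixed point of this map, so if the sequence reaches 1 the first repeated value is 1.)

223 = (13,15)_16 → 13³ + 15³ = 5572
5572 = (1,5,12,4)_16 → 1³ + 5³ + 12³ + 4³ = 1918
1918 = (7,7,14)_16 → 7³ + 7³ + 14³ = 3430
3430 = (13,6,6)_16 → 13³ + 6³ + 6³ = 2629
2629 = (10,4,5)_16 → 10³ + 4³ + 5³ = 1189
1189 = (4,10,5)_16 → 4³ + 10³ + 5³ = 1189  — 1189 already appeared earlier.

1189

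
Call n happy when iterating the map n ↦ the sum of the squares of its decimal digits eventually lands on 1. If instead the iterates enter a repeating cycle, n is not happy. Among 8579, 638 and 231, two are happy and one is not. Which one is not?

8579: 8579 → 219 → 86 → 100 → 1  — reaches 1 (happy)
638: 638 → 109 → 82 → 68 → 100 → 1  — reaches 1 (happy)
231: 231 → 14 → 17 → 50 → 25 → 29 → 85 → 89 → 145 → 42 → 20 → 4 → 16 → 37 → 58 → 89  — repeats 89 (not happy)

231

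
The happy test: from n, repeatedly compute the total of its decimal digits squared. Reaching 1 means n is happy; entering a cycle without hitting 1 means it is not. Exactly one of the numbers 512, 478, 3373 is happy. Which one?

512: 512 → 30 → 9 → 81 → 65 → 61 → 37 → 58 → 89 → 145 → 42 → 20 → 4 → 16 → 37  — repeats 37 (not happy)
478: 478 → 129 → 86 → 100 → 1  — reaches 1 (happy)
3373: 3373 → 76 → 85 → 89 → 145 → 42 → 20 → 4 → 16 → 37 → 58 → 89  — repeats 89 (not happy)

478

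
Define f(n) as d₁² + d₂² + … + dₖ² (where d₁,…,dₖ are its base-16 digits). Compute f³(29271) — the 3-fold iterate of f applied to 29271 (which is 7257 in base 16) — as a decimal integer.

6

29271 = (7,2,5,7)_16 → 7² + 2² + 5² + 7² = 49 + 4 + 25 + 49 = 127
127 = (7,15)_16 → 7² + 15² = 49 + 225 = 274
274 = (1,1,2)_16 → 1² + 1² + 2² = 1 + 1 + 4 = 6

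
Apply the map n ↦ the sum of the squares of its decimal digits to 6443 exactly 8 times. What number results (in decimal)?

6443 → 6² + 4² + 4² + 3² = 36 + 16 + 16 + 9 = 77
77 → 7² + 7² = 49 + 49 = 98
98 → 9² + 8² = 81 + 64 = 145
145 → 1² + 4² + 5² = 1 + 16 + 25 = 42
42 → 4² + 2² = 16 + 4 = 20
20 → 2² + 0² = 4 + 0 = 4
4 → 4² = 16
16 → 1² + 6² = 1 + 36 = 37

37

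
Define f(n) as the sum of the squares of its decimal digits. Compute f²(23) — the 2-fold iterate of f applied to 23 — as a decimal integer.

10

23 → 13
13 → 10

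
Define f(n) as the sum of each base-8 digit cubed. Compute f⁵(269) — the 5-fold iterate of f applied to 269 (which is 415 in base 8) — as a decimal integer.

269 = (4,1,5)_8 → 4³ + 1³ + 5³ = 190
190 = (2,7,6)_8 → 2³ + 7³ + 6³ = 567
567 = (1,0,6,7)_8 → 1³ + 0³ + 6³ + 7³ = 560
560 = (1,0,6,0)_8 → 1³ + 0³ + 6³ + 0³ = 217
217 = (3,3,1)_8 → 3³ + 3³ + 1³ = 55

55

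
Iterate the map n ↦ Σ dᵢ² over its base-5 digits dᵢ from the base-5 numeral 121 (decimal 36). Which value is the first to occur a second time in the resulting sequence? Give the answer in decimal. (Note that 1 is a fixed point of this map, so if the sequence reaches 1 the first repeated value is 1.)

4

36 = (1,2,1)_5 → 1² + 2² + 1² = 1 + 4 + 1 = 6
6 = (1,1)_5 → 1² + 1² = 1 + 1 = 2
2 = (2)_5 → 2² = 4
4 = (4)_5 → 4² = 16
16 = (3,1)_5 → 3² + 1² = 9 + 1 = 10
10 = (2,0)_5 → 2² + 0² = 4 + 0 = 4  — 4 already appeared earlier.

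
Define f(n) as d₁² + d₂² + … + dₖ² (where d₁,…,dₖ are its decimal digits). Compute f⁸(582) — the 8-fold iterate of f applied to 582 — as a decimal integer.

89

582 → 5² + 8² + 2² = 93
93 → 9² + 3² = 90
90 → 9² + 0² = 81
81 → 8² + 1² = 65
65 → 6² + 5² = 61
61 → 6² + 1² = 37
37 → 3² + 7² = 58
58 → 5² + 8² = 89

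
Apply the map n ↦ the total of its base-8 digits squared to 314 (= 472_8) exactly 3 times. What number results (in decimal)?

13

314 = (4,7,2)_8 → 4² + 7² + 2² = 16 + 49 + 4 = 69
69 = (1,0,5)_8 → 1² + 0² + 5² = 1 + 0 + 25 = 26
26 = (3,2)_8 → 3² + 2² = 9 + 4 = 13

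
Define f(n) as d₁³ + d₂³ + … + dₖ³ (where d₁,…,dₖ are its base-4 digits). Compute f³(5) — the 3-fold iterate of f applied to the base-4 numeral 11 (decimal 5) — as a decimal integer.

8

5 = (1,1)_4 → 1³ + 1³ = 2
2 = (2)_4 → 2³ = 8
8 = (2,0)_4 → 2³ + 0³ = 8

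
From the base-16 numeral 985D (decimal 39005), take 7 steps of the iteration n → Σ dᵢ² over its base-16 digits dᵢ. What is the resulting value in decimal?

39005 = (9,8,5,13)_16 → 9² + 8² + 5² + 13² = 81 + 64 + 25 + 169 = 339
339 = (1,5,3)_16 → 1² + 5² + 3² = 1 + 25 + 9 = 35
35 = (2,3)_16 → 2² + 3² = 4 + 9 = 13
13 = (13)_16 → 13² = 169
169 = (10,9)_16 → 10² + 9² = 100 + 81 = 181
181 = (11,5)_16 → 11² + 5² = 121 + 25 = 146
146 = (9,2)_16 → 9² + 2² = 81 + 4 = 85

85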